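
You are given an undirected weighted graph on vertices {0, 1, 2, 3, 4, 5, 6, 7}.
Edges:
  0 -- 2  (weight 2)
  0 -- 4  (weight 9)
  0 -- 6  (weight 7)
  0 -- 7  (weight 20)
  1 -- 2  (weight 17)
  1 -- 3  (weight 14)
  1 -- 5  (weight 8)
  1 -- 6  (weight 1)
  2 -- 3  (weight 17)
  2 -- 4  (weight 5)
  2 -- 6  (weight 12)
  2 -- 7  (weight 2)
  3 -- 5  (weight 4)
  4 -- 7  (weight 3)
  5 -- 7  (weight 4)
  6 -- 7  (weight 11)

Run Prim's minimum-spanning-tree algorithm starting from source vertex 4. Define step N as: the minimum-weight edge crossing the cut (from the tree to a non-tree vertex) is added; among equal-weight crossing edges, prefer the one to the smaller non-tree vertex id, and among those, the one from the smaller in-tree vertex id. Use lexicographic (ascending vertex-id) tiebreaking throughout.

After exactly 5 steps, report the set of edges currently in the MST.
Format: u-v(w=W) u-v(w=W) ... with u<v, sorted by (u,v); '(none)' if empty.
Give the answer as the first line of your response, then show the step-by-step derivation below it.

0-2(w=2) 2-7(w=2) 3-5(w=4) 4-7(w=3) 5-7(w=4)

step 1: add edge 4-7 (w=3); MST = {4-7(w=3)}
step 2: add edge 2-7 (w=2); MST = {2-7(w=2) 4-7(w=3)}
step 3: add edge 0-2 (w=2); MST = {0-2(w=2) 2-7(w=2) 4-7(w=3)}
step 4: add edge 5-7 (w=4); MST = {0-2(w=2) 2-7(w=2) 4-7(w=3) 5-7(w=4)}
step 5: add edge 3-5 (w=4); MST = {0-2(w=2) 2-7(w=2) 3-5(w=4) 4-7(w=3) 5-7(w=4)}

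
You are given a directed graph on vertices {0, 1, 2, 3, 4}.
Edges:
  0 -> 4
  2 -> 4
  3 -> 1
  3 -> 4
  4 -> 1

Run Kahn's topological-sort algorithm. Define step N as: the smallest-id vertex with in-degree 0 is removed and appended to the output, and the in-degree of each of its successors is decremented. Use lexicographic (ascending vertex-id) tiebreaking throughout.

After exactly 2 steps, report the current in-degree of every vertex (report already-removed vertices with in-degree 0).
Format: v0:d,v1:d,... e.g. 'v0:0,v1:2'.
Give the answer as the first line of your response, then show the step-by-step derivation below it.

v0:0,v1:2,v2:0,v3:0,v4:1

step 1: output 0; order=[0]; indeg=(0,2,0,0,2)
step 2: output 2; order=[0,2]; indeg=(0,2,0,0,1)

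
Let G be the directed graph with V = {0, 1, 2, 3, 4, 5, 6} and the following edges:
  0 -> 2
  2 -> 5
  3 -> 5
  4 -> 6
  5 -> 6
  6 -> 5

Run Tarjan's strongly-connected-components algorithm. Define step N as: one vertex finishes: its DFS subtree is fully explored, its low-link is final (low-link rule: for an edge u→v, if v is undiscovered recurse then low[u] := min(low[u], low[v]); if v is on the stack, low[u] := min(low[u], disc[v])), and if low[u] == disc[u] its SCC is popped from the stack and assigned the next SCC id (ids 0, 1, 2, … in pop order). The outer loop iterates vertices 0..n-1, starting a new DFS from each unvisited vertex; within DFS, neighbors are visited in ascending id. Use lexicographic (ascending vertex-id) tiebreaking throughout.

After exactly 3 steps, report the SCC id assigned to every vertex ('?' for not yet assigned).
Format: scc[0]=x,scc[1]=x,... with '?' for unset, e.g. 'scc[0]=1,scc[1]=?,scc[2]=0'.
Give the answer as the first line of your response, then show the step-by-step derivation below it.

scc[0]=?,scc[1]=?,scc[2]=1,scc[3]=?,scc[4]=?,scc[5]=0,scc[6]=0

step 1: low=(low[0]=0,low[1]=?,low[2]=1,low[3]=?,low[4]=?,low[5]=2,low[6]=2); scc=(scc[0]=?,scc[1]=?,scc[2]=?,scc[3]=?,scc[4]=?,scc[5]=?,scc[6]=?)
step 2: low=(low[0]=0,low[1]=?,low[2]=1,low[3]=?,low[4]=?,low[5]=2,low[6]=2); scc=(scc[0]=?,scc[1]=?,scc[2]=?,scc[3]=?,scc[4]=?,scc[5]=0,scc[6]=0)
step 3: low=(low[0]=0,low[1]=?,low[2]=1,low[3]=?,low[4]=?,low[5]=2,low[6]=2); scc=(scc[0]=?,scc[1]=?,scc[2]=1,scc[3]=?,scc[4]=?,scc[5]=0,scc[6]=0)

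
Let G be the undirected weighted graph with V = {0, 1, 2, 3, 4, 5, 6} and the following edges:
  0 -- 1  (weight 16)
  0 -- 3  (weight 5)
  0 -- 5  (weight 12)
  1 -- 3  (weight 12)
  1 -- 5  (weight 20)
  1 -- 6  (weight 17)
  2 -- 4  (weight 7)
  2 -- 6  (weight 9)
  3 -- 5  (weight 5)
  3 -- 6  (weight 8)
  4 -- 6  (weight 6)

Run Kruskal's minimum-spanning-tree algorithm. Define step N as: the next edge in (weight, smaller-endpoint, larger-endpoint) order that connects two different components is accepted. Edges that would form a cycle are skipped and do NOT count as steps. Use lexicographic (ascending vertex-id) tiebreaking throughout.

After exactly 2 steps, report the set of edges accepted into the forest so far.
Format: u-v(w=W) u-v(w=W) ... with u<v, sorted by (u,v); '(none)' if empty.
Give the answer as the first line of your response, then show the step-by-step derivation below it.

0-3(w=5) 3-5(w=5)

step 1: add edge 0-3 (w=5); MST = {0-3(w=5)}
step 2: add edge 3-5 (w=5); MST = {0-3(w=5) 3-5(w=5)}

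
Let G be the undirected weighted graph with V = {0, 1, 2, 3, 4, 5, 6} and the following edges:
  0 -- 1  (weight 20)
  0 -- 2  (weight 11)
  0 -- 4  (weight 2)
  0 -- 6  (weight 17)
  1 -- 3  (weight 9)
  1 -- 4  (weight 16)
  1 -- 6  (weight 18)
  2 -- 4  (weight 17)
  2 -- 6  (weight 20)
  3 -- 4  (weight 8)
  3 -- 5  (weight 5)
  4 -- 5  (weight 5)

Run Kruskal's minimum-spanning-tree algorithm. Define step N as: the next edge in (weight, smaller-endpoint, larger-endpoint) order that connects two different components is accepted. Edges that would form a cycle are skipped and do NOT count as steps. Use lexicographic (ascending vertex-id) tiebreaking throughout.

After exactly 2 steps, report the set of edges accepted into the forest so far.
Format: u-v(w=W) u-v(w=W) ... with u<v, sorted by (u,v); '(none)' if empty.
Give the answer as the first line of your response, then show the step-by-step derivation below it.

0-4(w=2) 3-5(w=5)

step 1: add edge 0-4 (w=2); MST = {0-4(w=2)}
step 2: add edge 3-5 (w=5); MST = {0-4(w=2) 3-5(w=5)}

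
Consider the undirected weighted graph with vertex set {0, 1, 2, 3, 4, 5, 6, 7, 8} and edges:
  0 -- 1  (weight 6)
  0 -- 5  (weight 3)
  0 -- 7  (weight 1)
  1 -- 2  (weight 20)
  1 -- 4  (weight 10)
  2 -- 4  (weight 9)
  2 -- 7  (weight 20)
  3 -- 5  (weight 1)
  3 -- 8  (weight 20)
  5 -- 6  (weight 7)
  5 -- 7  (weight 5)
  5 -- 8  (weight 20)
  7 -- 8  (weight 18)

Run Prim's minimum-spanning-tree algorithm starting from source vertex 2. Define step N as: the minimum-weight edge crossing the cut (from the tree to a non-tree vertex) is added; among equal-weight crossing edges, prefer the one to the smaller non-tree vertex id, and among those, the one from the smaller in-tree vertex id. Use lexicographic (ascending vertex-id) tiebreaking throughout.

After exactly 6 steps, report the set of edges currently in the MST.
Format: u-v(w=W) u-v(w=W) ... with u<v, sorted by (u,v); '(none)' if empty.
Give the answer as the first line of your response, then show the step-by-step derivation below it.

0-1(w=6) 0-5(w=3) 0-7(w=1) 1-4(w=10) 2-4(w=9) 3-5(w=1)

step 1: add edge 2-4 (w=9); MST = {2-4(w=9)}
step 2: add edge 1-4 (w=10); MST = {1-4(w=10) 2-4(w=9)}
step 3: add edge 0-1 (w=6); MST = {0-1(w=6) 1-4(w=10) 2-4(w=9)}
step 4: add edge 0-7 (w=1); MST = {0-1(w=6) 0-7(w=1) 1-4(w=10) 2-4(w=9)}
step 5: add edge 0-5 (w=3); MST = {0-1(w=6) 0-5(w=3) 0-7(w=1) 1-4(w=10) 2-4(w=9)}
step 6: add edge 3-5 (w=1); MST = {0-1(w=6) 0-5(w=3) 0-7(w=1) 1-4(w=10) 2-4(w=9) 3-5(w=1)}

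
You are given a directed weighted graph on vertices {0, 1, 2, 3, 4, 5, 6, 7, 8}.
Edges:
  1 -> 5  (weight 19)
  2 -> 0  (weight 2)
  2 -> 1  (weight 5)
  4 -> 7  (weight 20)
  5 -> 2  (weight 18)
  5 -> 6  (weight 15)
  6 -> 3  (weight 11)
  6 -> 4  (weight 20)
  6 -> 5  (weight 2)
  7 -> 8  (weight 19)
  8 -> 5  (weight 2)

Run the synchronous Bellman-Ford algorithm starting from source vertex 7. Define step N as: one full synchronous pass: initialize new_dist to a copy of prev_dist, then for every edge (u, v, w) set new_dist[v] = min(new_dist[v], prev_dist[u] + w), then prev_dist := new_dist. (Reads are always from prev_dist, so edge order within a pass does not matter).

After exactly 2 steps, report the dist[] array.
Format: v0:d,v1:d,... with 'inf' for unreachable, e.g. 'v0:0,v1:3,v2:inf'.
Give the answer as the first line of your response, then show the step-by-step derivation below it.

v0:inf,v1:inf,v2:inf,v3:inf,v4:inf,v5:21,v6:inf,v7:0,v8:19

step 1: dist = v0:inf,v1:inf,v2:inf,v3:inf,v4:inf,v5:inf,v6:inf,v7:0,v8:19
step 2: dist = v0:inf,v1:inf,v2:inf,v3:inf,v4:inf,v5:21,v6:inf,v7:0,v8:19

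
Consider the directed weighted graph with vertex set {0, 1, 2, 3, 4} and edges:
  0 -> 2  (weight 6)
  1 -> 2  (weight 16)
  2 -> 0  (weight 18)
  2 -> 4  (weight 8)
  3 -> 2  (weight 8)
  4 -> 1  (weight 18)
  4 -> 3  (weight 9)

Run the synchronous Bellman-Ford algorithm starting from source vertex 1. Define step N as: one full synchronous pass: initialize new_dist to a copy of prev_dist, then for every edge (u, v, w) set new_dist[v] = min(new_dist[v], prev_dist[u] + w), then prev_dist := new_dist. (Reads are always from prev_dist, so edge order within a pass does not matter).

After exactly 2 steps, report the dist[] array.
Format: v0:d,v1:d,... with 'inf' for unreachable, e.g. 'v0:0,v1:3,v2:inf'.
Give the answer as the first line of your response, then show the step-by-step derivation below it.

v0:34,v1:0,v2:16,v3:inf,v4:24

step 1: dist = v0:inf,v1:0,v2:16,v3:inf,v4:inf
step 2: dist = v0:34,v1:0,v2:16,v3:inf,v4:24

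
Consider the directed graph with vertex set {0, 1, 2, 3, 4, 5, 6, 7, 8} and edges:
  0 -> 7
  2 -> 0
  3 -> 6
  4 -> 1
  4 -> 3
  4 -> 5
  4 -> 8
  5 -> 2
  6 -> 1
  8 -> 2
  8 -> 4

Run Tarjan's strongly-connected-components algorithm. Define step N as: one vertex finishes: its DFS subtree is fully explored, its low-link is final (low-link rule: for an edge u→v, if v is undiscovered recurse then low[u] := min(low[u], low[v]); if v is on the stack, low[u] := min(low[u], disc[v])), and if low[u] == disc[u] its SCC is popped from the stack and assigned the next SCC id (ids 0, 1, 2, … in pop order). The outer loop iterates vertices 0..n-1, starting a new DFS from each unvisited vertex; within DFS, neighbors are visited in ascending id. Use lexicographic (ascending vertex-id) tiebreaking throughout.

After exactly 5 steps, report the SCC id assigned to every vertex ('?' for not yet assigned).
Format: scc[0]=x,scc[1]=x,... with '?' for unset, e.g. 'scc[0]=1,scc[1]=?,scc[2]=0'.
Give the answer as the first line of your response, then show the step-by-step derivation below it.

scc[0]=1,scc[1]=2,scc[2]=3,scc[3]=?,scc[4]=?,scc[5]=?,scc[6]=4,scc[7]=0,scc[8]=?

step 1: low=(low[0]=0,low[1]=?,low[2]=?,low[3]=?,low[4]=?,low[5]=?,low[6]=?,low[7]=1,low[8]=?); scc=(scc[0]=?,scc[1]=?,scc[2]=?,scc[3]=?,scc[4]=?,scc[5]=?,scc[6]=?,scc[7]=0,scc[8]=?)
step 2: low=(low[0]=0,low[1]=?,low[2]=?,low[3]=?,low[4]=?,low[5]=?,low[6]=?,low[7]=1,low[8]=?); scc=(scc[0]=1,scc[1]=?,scc[2]=?,scc[3]=?,scc[4]=?,scc[5]=?,scc[6]=?,scc[7]=0,scc[8]=?)
step 3: low=(low[0]=0,low[1]=2,low[2]=?,low[3]=?,low[4]=?,low[5]=?,low[6]=?,low[7]=1,low[8]=?); scc=(scc[0]=1,scc[1]=2,scc[2]=?,scc[3]=?,scc[4]=?,scc[5]=?,scc[6]=?,scc[7]=0,scc[8]=?)
step 4: low=(low[0]=0,low[1]=2,low[2]=3,low[3]=?,low[4]=?,low[5]=?,low[6]=?,low[7]=1,low[8]=?); scc=(scc[0]=1,scc[1]=2,scc[2]=3,scc[3]=?,scc[4]=?,scc[5]=?,scc[6]=?,scc[7]=0,scc[8]=?)
step 5: low=(low[0]=0,low[1]=2,low[2]=3,low[3]=4,low[4]=?,low[5]=?,low[6]=5,low[7]=1,low[8]=?); scc=(scc[0]=1,scc[1]=2,scc[2]=3,scc[3]=?,scc[4]=?,scc[5]=?,scc[6]=4,scc[7]=0,scc[8]=?)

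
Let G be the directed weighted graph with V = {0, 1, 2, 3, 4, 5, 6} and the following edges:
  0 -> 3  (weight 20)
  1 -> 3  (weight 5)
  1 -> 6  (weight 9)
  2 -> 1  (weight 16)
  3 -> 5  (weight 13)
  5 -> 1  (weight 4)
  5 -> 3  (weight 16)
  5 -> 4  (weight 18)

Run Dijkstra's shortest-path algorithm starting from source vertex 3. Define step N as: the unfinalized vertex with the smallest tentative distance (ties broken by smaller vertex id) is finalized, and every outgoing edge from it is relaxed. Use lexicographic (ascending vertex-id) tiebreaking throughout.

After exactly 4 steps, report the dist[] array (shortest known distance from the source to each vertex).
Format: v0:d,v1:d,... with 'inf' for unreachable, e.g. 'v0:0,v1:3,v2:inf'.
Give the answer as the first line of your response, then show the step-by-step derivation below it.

v0:inf,v1:17,v2:inf,v3:0,v4:31,v5:13,v6:26

step 1: dist = v0:inf,v1:inf,v2:inf,v3:0,v4:inf,v5:13,v6:inf
step 2: dist = v0:inf,v1:17,v2:inf,v3:0,v4:31,v5:13,v6:inf
step 3: dist = v0:inf,v1:17,v2:inf,v3:0,v4:31,v5:13,v6:26
step 4: dist = v0:inf,v1:17,v2:inf,v3:0,v4:31,v5:13,v6:26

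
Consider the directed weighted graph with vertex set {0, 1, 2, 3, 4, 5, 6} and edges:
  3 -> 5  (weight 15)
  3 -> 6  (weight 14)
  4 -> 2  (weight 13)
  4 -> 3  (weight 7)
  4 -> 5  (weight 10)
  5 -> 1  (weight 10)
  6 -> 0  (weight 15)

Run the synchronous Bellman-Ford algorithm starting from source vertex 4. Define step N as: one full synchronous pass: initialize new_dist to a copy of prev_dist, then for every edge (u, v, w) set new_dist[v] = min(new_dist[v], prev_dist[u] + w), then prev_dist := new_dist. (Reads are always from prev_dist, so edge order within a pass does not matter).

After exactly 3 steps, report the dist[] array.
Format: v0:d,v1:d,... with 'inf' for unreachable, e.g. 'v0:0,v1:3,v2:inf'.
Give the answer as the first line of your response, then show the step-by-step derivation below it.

v0:36,v1:20,v2:13,v3:7,v4:0,v5:10,v6:21

step 1: dist = v0:inf,v1:inf,v2:13,v3:7,v4:0,v5:10,v6:inf
step 2: dist = v0:inf,v1:20,v2:13,v3:7,v4:0,v5:10,v6:21
step 3: dist = v0:36,v1:20,v2:13,v3:7,v4:0,v5:10,v6:21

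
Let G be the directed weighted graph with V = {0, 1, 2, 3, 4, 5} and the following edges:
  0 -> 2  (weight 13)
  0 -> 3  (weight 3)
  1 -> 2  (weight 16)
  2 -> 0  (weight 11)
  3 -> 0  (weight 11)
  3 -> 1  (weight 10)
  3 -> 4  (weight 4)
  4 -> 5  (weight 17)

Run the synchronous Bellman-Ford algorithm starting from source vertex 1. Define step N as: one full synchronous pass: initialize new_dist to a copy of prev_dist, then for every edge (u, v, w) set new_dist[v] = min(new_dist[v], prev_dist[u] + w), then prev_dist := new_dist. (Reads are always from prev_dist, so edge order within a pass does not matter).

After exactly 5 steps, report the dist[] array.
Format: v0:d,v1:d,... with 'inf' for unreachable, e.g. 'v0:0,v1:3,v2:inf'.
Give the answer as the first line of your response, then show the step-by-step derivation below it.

v0:27,v1:0,v2:16,v3:30,v4:34,v5:51

step 1: dist = v0:inf,v1:0,v2:16,v3:inf,v4:inf,v5:inf
step 2: dist = v0:27,v1:0,v2:16,v3:inf,v4:inf,v5:inf
step 3: dist = v0:27,v1:0,v2:16,v3:30,v4:inf,v5:inf
step 4: dist = v0:27,v1:0,v2:16,v3:30,v4:34,v5:inf
step 5: dist = v0:27,v1:0,v2:16,v3:30,v4:34,v5:51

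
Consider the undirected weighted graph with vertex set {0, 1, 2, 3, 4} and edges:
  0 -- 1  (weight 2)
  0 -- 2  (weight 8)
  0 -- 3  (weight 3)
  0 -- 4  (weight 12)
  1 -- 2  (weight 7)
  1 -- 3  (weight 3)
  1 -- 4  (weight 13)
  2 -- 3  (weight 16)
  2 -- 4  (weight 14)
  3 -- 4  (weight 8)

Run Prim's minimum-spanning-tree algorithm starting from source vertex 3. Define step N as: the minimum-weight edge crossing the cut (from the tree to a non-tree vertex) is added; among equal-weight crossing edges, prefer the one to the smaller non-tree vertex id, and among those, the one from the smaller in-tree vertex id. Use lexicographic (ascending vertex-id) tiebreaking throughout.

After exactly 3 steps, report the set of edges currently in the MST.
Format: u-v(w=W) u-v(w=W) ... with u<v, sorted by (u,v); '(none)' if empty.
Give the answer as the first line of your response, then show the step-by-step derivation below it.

0-1(w=2) 0-3(w=3) 1-2(w=7)

step 1: add edge 0-3 (w=3); MST = {0-3(w=3)}
step 2: add edge 0-1 (w=2); MST = {0-1(w=2) 0-3(w=3)}
step 3: add edge 1-2 (w=7); MST = {0-1(w=2) 0-3(w=3) 1-2(w=7)}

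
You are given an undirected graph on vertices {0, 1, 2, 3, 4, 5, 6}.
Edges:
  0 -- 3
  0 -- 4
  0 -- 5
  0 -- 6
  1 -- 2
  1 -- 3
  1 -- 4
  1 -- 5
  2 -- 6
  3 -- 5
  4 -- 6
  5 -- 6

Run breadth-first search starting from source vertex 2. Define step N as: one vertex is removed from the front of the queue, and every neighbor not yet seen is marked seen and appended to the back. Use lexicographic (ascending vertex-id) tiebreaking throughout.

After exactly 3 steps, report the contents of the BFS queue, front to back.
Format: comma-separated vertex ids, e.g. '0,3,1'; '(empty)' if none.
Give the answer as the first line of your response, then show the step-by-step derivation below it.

3,4,5,0

step 1: dequeue 2; queue=[1,6]; order=2
step 2: dequeue 1; queue=[6,3,4,5]; order=2,1
step 3: dequeue 6; queue=[3,4,5,0]; order=2,1,6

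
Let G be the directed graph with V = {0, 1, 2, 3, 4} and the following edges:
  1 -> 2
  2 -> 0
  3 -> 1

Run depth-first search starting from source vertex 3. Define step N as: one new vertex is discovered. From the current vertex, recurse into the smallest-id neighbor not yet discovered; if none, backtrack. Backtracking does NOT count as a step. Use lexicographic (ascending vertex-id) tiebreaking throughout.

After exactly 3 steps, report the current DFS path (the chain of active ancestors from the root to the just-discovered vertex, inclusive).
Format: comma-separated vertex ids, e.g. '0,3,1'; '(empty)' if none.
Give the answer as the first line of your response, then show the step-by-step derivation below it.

3,1,2

step 1: discover 3; path=3; order=3
step 2: discover 1; path=3>1; order=3,1
step 3: discover 2; path=3>1>2; order=3,1,2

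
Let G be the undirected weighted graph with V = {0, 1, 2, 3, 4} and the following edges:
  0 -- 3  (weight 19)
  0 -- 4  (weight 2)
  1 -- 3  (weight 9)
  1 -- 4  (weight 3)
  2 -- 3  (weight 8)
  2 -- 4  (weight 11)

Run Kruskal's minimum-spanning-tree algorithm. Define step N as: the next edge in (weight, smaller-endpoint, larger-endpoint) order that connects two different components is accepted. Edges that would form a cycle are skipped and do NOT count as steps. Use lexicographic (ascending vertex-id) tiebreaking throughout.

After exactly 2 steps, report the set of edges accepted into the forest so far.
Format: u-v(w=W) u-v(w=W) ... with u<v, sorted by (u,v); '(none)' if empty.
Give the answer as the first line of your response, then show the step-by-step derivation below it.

0-4(w=2) 1-4(w=3)

step 1: add edge 0-4 (w=2); MST = {0-4(w=2)}
step 2: add edge 1-4 (w=3); MST = {0-4(w=2) 1-4(w=3)}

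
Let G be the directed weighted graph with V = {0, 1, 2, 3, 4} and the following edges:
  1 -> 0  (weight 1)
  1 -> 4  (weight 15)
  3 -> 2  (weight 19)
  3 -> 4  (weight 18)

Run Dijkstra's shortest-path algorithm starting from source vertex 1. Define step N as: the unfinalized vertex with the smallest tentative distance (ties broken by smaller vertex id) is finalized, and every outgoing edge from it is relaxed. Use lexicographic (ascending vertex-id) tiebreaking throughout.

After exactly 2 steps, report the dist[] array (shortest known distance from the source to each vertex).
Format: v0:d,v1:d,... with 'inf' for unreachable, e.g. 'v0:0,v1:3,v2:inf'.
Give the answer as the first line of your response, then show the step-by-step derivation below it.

v0:1,v1:0,v2:inf,v3:inf,v4:15

step 1: dist = v0:1,v1:0,v2:inf,v3:inf,v4:15
step 2: dist = v0:1,v1:0,v2:inf,v3:inf,v4:15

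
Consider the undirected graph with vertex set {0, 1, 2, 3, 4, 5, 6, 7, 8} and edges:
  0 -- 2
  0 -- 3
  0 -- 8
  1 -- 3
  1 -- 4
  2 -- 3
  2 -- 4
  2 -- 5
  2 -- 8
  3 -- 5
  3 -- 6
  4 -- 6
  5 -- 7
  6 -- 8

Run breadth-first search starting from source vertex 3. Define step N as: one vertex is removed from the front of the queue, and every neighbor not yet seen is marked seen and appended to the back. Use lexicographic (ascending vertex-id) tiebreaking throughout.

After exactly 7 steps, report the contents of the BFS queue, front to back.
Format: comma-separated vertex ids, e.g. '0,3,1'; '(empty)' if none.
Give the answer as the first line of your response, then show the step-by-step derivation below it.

4,7

step 1: dequeue 3; queue=[0,1,2,5,6]; order=3
step 2: dequeue 0; queue=[1,2,5,6,8]; order=3,0
step 3: dequeue 1; queue=[2,5,6,8,4]; order=3,0,1
step 4: dequeue 2; queue=[5,6,8,4]; order=3,0,1,2
step 5: dequeue 5; queue=[6,8,4,7]; order=3,0,1,2,5
step 6: dequeue 6; queue=[8,4,7]; order=3,0,1,2,5,6
step 7: dequeue 8; queue=[4,7]; order=3,0,1,2,5,6,8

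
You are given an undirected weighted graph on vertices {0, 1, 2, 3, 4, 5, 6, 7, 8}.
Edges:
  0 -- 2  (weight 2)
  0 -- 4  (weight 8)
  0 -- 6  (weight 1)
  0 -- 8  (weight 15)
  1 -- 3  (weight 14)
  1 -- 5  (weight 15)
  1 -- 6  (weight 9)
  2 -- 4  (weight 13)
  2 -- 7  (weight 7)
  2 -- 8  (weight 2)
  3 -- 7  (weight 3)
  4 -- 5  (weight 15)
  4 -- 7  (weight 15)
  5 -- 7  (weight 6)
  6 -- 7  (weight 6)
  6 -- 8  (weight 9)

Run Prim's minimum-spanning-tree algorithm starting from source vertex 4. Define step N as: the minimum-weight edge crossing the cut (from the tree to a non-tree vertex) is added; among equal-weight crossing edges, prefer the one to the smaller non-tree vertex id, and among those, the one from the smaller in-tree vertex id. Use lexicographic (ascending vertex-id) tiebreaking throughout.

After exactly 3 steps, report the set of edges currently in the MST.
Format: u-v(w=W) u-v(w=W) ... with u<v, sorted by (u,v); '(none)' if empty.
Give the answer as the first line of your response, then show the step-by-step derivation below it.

0-2(w=2) 0-4(w=8) 0-6(w=1)

step 1: add edge 0-4 (w=8); MST = {0-4(w=8)}
step 2: add edge 0-6 (w=1); MST = {0-4(w=8) 0-6(w=1)}
step 3: add edge 0-2 (w=2); MST = {0-2(w=2) 0-4(w=8) 0-6(w=1)}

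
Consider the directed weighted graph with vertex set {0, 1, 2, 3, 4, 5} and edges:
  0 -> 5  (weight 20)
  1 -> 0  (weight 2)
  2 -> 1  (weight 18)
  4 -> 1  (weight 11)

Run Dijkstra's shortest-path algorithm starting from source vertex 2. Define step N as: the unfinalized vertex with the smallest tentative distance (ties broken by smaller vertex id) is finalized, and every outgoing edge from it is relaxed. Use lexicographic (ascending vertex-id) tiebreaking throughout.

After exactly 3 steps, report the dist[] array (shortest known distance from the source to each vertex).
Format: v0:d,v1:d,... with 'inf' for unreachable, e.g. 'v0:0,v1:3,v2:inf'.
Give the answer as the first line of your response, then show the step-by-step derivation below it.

v0:20,v1:18,v2:0,v3:inf,v4:inf,v5:40

step 1: dist = v0:inf,v1:18,v2:0,v3:inf,v4:inf,v5:inf
step 2: dist = v0:20,v1:18,v2:0,v3:inf,v4:inf,v5:inf
step 3: dist = v0:20,v1:18,v2:0,v3:inf,v4:inf,v5:40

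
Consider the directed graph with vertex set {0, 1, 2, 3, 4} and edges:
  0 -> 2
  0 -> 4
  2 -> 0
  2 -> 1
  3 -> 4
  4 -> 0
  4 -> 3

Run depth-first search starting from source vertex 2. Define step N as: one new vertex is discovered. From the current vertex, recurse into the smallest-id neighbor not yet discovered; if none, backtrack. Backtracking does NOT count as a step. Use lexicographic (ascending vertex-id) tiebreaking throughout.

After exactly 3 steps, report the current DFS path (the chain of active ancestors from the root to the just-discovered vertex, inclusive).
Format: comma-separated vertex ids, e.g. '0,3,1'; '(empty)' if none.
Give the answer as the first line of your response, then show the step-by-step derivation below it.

2,0,4

step 1: discover 2; path=2; order=2
step 2: discover 0; path=2>0; order=2,0
step 3: discover 4; path=2>0>4; order=2,0,4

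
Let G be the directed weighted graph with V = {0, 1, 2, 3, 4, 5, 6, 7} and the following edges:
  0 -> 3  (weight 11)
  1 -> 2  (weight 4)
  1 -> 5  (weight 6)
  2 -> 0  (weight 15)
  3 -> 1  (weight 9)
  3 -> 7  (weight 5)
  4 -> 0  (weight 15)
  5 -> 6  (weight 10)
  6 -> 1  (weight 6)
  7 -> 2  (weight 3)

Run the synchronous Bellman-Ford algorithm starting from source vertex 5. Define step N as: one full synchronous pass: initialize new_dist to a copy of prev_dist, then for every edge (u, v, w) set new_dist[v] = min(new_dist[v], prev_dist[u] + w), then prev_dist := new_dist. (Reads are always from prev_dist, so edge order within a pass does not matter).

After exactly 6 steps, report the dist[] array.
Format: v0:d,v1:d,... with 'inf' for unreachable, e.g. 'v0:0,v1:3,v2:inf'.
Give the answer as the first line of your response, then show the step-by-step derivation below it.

v0:35,v1:16,v2:20,v3:46,v4:inf,v5:0,v6:10,v7:51

step 1: dist = v0:inf,v1:inf,v2:inf,v3:inf,v4:inf,v5:0,v6:10,v7:inf
step 2: dist = v0:inf,v1:16,v2:inf,v3:inf,v4:inf,v5:0,v6:10,v7:inf
step 3: dist = v0:inf,v1:16,v2:20,v3:inf,v4:inf,v5:0,v6:10,v7:inf
step 4: dist = v0:35,v1:16,v2:20,v3:inf,v4:inf,v5:0,v6:10,v7:inf
step 5: dist = v0:35,v1:16,v2:20,v3:46,v4:inf,v5:0,v6:10,v7:inf
step 6: dist = v0:35,v1:16,v2:20,v3:46,v4:inf,v5:0,v6:10,v7:51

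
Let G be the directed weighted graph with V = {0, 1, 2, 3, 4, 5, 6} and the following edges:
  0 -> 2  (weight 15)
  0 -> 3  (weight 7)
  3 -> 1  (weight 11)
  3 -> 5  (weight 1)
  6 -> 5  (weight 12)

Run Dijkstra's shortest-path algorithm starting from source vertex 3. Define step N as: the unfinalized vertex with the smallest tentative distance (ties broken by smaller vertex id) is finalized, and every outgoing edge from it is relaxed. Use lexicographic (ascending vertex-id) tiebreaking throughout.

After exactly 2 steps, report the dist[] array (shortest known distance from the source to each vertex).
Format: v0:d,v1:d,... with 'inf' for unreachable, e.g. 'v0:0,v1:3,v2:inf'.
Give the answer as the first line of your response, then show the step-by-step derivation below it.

v0:inf,v1:11,v2:inf,v3:0,v4:inf,v5:1,v6:inf

step 1: dist = v0:inf,v1:11,v2:inf,v3:0,v4:inf,v5:1,v6:inf
step 2: dist = v0:inf,v1:11,v2:inf,v3:0,v4:inf,v5:1,v6:inf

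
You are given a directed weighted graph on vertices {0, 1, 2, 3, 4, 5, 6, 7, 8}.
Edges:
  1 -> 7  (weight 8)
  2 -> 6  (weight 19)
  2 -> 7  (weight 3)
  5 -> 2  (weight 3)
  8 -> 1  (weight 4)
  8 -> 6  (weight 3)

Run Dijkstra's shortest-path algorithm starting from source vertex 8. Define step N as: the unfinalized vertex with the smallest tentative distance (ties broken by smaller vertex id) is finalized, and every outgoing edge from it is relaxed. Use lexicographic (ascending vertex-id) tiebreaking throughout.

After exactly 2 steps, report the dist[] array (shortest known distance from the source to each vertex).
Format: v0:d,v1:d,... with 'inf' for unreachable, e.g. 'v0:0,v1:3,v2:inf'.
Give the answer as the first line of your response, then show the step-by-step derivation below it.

v0:inf,v1:4,v2:inf,v3:inf,v4:inf,v5:inf,v6:3,v7:inf,v8:0

step 1: dist = v0:inf,v1:4,v2:inf,v3:inf,v4:inf,v5:inf,v6:3,v7:inf,v8:0
step 2: dist = v0:inf,v1:4,v2:inf,v3:inf,v4:inf,v5:inf,v6:3,v7:inf,v8:0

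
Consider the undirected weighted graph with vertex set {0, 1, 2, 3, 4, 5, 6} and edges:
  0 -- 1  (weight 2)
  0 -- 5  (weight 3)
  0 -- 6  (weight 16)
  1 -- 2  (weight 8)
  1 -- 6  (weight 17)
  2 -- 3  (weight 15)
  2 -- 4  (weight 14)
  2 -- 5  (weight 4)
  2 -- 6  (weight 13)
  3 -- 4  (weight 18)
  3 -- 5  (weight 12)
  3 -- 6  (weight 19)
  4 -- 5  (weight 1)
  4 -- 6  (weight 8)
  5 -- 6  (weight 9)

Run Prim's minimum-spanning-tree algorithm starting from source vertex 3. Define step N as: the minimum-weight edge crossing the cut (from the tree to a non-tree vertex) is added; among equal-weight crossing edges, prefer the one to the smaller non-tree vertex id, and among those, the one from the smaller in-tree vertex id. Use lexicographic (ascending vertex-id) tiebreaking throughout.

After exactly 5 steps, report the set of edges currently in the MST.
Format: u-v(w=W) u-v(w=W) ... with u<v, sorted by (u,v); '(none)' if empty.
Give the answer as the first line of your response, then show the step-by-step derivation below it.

0-1(w=2) 0-5(w=3) 2-5(w=4) 3-5(w=12) 4-5(w=1)

step 1: add edge 3-5 (w=12); MST = {3-5(w=12)}
step 2: add edge 4-5 (w=1); MST = {3-5(w=12) 4-5(w=1)}
step 3: add edge 0-5 (w=3); MST = {0-5(w=3) 3-5(w=12) 4-5(w=1)}
step 4: add edge 0-1 (w=2); MST = {0-1(w=2) 0-5(w=3) 3-5(w=12) 4-5(w=1)}
step 5: add edge 2-5 (w=4); MST = {0-1(w=2) 0-5(w=3) 2-5(w=4) 3-5(w=12) 4-5(w=1)}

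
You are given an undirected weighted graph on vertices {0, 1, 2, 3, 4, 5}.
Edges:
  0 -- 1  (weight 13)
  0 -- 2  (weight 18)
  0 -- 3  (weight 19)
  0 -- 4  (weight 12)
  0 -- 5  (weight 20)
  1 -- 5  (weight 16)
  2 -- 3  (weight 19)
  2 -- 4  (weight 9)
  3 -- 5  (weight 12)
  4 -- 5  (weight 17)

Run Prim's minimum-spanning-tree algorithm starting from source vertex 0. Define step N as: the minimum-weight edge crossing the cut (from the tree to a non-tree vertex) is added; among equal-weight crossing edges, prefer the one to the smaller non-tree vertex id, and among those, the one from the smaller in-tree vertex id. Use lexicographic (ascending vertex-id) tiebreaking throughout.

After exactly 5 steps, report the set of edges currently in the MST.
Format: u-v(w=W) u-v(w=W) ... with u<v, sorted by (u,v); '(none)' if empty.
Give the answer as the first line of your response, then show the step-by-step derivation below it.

0-1(w=13) 0-4(w=12) 1-5(w=16) 2-4(w=9) 3-5(w=12)

step 1: add edge 0-4 (w=12); MST = {0-4(w=12)}
step 2: add edge 2-4 (w=9); MST = {0-4(w=12) 2-4(w=9)}
step 3: add edge 0-1 (w=13); MST = {0-1(w=13) 0-4(w=12) 2-4(w=9)}
step 4: add edge 1-5 (w=16); MST = {0-1(w=13) 0-4(w=12) 1-5(w=16) 2-4(w=9)}
step 5: add edge 3-5 (w=12); MST = {0-1(w=13) 0-4(w=12) 1-5(w=16) 2-4(w=9) 3-5(w=12)}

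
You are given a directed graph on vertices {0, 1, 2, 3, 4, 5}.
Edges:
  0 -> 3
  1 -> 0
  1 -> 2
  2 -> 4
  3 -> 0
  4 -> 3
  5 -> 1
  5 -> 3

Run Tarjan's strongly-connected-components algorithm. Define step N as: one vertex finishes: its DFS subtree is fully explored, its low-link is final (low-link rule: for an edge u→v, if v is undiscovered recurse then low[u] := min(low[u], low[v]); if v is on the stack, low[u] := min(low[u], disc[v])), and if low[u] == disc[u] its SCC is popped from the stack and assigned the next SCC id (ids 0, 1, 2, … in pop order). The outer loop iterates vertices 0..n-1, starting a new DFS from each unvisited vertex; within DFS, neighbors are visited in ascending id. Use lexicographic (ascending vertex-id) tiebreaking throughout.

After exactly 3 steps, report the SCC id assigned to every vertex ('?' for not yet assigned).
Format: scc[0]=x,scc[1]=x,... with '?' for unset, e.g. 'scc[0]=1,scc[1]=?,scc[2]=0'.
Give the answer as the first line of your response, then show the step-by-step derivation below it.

scc[0]=0,scc[1]=?,scc[2]=?,scc[3]=0,scc[4]=1,scc[5]=?

step 1: low=(low[0]=0,low[1]=?,low[2]=?,low[3]=0,low[4]=?,low[5]=?); scc=(scc[0]=?,scc[1]=?,scc[2]=?,scc[3]=?,scc[4]=?,scc[5]=?)
step 2: low=(low[0]=0,low[1]=?,low[2]=?,low[3]=0,low[4]=?,low[5]=?); scc=(scc[0]=0,scc[1]=?,scc[2]=?,scc[3]=0,scc[4]=?,scc[5]=?)
step 3: low=(low[0]=0,low[1]=2,low[2]=3,low[3]=0,low[4]=4,low[5]=?); scc=(scc[0]=0,scc[1]=?,scc[2]=?,scc[3]=0,scc[4]=1,scc[5]=?)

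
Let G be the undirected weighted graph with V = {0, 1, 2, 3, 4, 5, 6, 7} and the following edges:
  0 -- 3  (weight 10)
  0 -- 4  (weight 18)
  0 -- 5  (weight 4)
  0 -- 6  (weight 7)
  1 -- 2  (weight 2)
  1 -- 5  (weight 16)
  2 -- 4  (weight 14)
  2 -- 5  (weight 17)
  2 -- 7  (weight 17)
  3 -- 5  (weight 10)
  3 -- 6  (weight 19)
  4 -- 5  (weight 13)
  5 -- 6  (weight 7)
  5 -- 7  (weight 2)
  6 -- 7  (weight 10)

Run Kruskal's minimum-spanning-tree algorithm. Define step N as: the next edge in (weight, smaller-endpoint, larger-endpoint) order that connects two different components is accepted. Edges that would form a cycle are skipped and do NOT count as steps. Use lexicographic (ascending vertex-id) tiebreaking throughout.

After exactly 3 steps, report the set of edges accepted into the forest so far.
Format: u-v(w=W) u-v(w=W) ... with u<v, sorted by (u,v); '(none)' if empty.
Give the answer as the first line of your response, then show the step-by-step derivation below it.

0-5(w=4) 1-2(w=2) 5-7(w=2)

step 1: add edge 1-2 (w=2); MST = {1-2(w=2)}
step 2: add edge 5-7 (w=2); MST = {1-2(w=2) 5-7(w=2)}
step 3: add edge 0-5 (w=4); MST = {0-5(w=4) 1-2(w=2) 5-7(w=2)}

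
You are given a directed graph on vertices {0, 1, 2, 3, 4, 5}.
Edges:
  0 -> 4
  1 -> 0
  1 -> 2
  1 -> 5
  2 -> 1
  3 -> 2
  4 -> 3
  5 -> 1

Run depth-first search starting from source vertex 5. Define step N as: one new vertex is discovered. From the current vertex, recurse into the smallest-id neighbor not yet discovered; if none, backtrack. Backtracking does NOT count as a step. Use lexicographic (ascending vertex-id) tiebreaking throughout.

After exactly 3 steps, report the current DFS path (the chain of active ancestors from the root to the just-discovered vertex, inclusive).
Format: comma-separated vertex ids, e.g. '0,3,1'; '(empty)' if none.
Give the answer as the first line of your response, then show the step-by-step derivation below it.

5,1,0

step 1: discover 5; path=5; order=5
step 2: discover 1; path=5>1; order=5,1
step 3: discover 0; path=5>1>0; order=5,1,0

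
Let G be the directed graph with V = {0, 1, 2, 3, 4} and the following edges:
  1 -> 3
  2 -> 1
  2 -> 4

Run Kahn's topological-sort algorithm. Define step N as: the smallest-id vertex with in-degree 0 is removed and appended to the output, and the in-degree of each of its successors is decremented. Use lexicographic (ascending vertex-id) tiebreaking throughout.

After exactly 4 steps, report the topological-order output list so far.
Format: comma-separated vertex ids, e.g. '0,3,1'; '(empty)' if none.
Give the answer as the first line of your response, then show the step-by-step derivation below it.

0,2,1,3

step 1: output 0; order=[0]; indeg=(0,1,0,1,1)
step 2: output 2; order=[0,2]; indeg=(0,0,0,1,0)
step 3: output 1; order=[0,2,1]; indeg=(0,0,0,0,0)
step 4: output 3; order=[0,2,1,3]; indeg=(0,0,0,0,0)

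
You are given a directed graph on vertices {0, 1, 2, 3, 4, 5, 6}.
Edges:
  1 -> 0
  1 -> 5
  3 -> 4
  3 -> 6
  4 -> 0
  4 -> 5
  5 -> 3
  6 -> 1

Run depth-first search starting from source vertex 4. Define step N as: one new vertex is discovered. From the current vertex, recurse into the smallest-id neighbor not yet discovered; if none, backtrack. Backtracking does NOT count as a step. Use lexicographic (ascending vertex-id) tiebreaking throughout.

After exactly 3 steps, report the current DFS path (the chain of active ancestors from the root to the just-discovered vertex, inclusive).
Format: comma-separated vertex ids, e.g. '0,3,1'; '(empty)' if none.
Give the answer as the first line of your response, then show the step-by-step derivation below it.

4,5

step 1: discover 4; path=4; order=4
step 2: discover 0; path=4>0; order=4,0
step 3: discover 5; path=4>5; order=4,0,5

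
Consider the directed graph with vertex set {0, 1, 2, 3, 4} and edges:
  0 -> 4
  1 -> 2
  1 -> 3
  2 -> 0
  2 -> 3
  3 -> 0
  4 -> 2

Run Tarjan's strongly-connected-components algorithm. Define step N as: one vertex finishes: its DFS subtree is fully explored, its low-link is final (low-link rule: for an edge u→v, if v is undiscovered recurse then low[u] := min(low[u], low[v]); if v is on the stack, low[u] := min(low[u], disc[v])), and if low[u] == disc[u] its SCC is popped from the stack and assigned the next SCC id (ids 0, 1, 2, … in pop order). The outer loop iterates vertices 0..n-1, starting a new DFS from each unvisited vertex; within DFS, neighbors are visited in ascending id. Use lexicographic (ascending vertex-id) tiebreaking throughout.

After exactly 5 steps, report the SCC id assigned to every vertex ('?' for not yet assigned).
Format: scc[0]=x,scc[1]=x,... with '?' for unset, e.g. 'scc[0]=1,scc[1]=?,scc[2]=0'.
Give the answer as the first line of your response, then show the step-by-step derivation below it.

scc[0]=0,scc[1]=1,scc[2]=0,scc[3]=0,scc[4]=0

step 1: low=(low[0]=0,low[1]=?,low[2]=0,low[3]=0,low[4]=1); scc=(scc[0]=?,scc[1]=?,scc[2]=?,scc[3]=?,scc[4]=?)
step 2: low=(low[0]=0,low[1]=?,low[2]=0,low[3]=0,low[4]=1); scc=(scc[0]=?,scc[1]=?,scc[2]=?,scc[3]=?,scc[4]=?)
step 3: low=(low[0]=0,low[1]=?,low[2]=0,low[3]=0,low[4]=0); scc=(scc[0]=?,scc[1]=?,scc[2]=?,scc[3]=?,scc[4]=?)
step 4: low=(low[0]=0,low[1]=?,low[2]=0,low[3]=0,low[4]=0); scc=(scc[0]=0,scc[1]=?,scc[2]=0,scc[3]=0,scc[4]=0)
step 5: low=(low[0]=0,low[1]=4,low[2]=0,low[3]=0,low[4]=0); scc=(scc[0]=0,scc[1]=1,scc[2]=0,scc[3]=0,scc[4]=0)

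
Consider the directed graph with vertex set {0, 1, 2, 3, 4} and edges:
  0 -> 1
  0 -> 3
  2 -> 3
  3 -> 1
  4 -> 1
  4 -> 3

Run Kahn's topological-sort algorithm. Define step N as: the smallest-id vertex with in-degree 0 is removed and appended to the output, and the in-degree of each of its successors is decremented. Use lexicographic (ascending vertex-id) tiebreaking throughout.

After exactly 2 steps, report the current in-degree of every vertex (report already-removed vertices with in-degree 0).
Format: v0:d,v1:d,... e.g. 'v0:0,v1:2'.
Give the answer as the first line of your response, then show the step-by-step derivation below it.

v0:0,v1:2,v2:0,v3:1,v4:0

step 1: output 0; order=[0]; indeg=(0,2,0,2,0)
step 2: output 2; order=[0,2]; indeg=(0,2,0,1,0)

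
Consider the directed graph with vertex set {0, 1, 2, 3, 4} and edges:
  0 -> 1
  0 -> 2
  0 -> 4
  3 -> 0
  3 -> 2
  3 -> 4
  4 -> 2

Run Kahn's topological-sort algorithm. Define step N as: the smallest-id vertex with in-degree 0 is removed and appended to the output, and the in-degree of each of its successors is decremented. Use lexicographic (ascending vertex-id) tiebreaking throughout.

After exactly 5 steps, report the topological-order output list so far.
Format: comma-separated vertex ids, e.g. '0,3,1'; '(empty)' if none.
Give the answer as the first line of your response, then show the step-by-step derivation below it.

3,0,1,4,2

step 1: output 3; order=[3]; indeg=(0,1,2,0,1)
step 2: output 0; order=[3,0]; indeg=(0,0,1,0,0)
step 3: output 1; order=[3,0,1]; indeg=(0,0,1,0,0)
step 4: output 4; order=[3,0,1,4]; indeg=(0,0,0,0,0)
step 5: output 2; order=[3,0,1,4,2]; indeg=(0,0,0,0,0)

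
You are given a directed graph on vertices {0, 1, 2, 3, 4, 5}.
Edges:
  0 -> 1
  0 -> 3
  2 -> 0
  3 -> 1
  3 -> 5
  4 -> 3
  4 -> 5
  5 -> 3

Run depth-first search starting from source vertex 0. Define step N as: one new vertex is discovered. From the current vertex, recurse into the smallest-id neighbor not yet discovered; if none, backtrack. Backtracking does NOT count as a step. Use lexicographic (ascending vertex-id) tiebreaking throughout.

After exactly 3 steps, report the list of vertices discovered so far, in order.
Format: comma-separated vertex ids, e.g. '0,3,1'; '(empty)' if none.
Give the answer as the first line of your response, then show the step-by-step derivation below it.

0,1,3

step 1: discover 0; path=0; order=0
step 2: discover 1; path=0>1; order=0,1
step 3: discover 3; path=0>3; order=0,1,3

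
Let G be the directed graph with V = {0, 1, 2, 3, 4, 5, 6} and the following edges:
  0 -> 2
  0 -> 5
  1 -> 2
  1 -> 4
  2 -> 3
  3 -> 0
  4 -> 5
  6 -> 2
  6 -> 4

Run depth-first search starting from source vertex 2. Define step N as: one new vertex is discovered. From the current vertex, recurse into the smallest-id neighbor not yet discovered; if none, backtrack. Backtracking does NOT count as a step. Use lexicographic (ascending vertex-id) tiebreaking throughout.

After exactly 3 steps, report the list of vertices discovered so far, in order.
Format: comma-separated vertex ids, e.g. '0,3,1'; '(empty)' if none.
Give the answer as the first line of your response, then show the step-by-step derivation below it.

2,3,0

step 1: discover 2; path=2; order=2
step 2: discover 3; path=2>3; order=2,3
step 3: discover 0; path=2>3>0; order=2,3,0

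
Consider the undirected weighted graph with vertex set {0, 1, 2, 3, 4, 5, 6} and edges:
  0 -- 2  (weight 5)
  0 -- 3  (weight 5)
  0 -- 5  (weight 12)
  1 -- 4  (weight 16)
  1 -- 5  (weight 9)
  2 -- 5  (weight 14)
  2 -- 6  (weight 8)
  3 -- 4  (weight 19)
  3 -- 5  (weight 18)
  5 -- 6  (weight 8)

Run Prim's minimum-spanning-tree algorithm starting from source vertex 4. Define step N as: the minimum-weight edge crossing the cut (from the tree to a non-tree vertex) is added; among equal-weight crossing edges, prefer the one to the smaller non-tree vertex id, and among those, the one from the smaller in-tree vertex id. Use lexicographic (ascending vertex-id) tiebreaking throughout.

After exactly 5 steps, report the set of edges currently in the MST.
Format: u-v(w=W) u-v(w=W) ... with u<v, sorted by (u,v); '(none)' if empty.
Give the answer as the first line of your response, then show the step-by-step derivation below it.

0-2(w=5) 1-4(w=16) 1-5(w=9) 2-6(w=8) 5-6(w=8)

step 1: add edge 1-4 (w=16); MST = {1-4(w=16)}
step 2: add edge 1-5 (w=9); MST = {1-4(w=16) 1-5(w=9)}
step 3: add edge 5-6 (w=8); MST = {1-4(w=16) 1-5(w=9) 5-6(w=8)}
step 4: add edge 2-6 (w=8); MST = {1-4(w=16) 1-5(w=9) 2-6(w=8) 5-6(w=8)}
step 5: add edge 0-2 (w=5); MST = {0-2(w=5) 1-4(w=16) 1-5(w=9) 2-6(w=8) 5-6(w=8)}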